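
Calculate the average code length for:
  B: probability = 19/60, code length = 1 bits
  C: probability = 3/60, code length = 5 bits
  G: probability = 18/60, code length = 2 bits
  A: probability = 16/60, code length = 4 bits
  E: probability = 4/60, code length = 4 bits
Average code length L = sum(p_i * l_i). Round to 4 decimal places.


Weighted contributions p_i * l_i:
  B: (19/60) * 1 = 19/60
  C: (3/60) * 5 = 15/60
  G: (18/60) * 2 = 36/60
  A: (16/60) * 4 = 64/60
  E: (4/60) * 4 = 16/60
Sum = (19 + 15 + 36 + 64 + 16)/60 = 150/60

L = 150/60 = 2.5000 bits/symbol


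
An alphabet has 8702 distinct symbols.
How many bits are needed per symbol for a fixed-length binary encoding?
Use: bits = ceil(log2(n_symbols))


log2(8702) = 13.0871
Bracket: 2^13 = 8192 < 8702 <= 2^14 = 16384
So ceil(log2(8702)) = 14

bits = ceil(log2(8702)) = ceil(13.0871) = 14 bits


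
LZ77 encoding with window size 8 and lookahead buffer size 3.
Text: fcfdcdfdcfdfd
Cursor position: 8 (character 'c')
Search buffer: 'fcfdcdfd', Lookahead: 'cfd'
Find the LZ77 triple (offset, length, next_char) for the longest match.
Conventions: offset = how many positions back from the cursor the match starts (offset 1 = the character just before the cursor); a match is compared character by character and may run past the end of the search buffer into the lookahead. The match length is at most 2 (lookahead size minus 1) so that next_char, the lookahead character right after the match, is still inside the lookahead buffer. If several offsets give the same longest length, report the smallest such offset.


Try each offset into the search buffer:
  offset=1 (pos 7, char 'd'): match length 0
  offset=2 (pos 6, char 'f'): match length 0
  offset=3 (pos 5, char 'd'): match length 0
  offset=4 (pos 4, char 'c'): match length 1
  offset=5 (pos 3, char 'd'): match length 0
  offset=6 (pos 2, char 'f'): match length 0
  offset=7 (pos 1, char 'c'): match length 2
  offset=8 (pos 0, char 'f'): match length 0
Longest match has length 2 at offset 7.
next_char = character at position 8 + 2 = 10 -> 'd'

Best match: offset=7, length=2 (matching 'cf' starting at position 1)
LZ77 triple: (7, 2, 'd')


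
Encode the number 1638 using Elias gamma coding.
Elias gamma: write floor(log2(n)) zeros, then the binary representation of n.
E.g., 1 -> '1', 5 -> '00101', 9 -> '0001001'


num_bits = floor(log2(1638)) + 1 = 11
leading_zeros = num_bits - 1 = 10
binary(1638) = 11001100110

Elias gamma(1638) = '0000000000' + '11001100110' = 000000000011001100110 (21 bits)


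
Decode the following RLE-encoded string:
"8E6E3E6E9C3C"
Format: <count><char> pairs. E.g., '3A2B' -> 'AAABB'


Expanding each <count><char> pair:
  8E -> 'EEEEEEEE'
  6E -> 'EEEEEE'
  3E -> 'EEE'
  6E -> 'EEEEEE'
  9C -> 'CCCCCCCCC'
  3C -> 'CCC'

Decoded = EEEEEEEEEEEEEEEEEEEEEEECCCCCCCCCCCC


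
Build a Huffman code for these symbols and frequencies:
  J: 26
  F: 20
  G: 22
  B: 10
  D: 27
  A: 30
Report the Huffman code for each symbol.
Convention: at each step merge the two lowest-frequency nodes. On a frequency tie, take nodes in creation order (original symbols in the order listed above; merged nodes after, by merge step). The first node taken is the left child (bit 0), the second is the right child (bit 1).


Huffman tree construction:
Step 1: Merge B(10) + F(20) = 30
Step 2: Merge G(22) + J(26) = 48
Step 3: Merge D(27) + A(30) = 57
Step 4: Merge (B+F)(30) + (G+J)(48) = 78
Step 5: Merge (D+A)(57) + ((B+F)+(G+J))(78) = 135
Read each symbol's code off the tree from the root (left child = 0, right child = 1).

Codes:
  J: 111 (length 3)
  F: 101 (length 3)
  G: 110 (length 3)
  B: 100 (length 3)
  D: 00 (length 2)
  A: 01 (length 2)
Average code length: 348/135 = 2.5778 bits/symbol


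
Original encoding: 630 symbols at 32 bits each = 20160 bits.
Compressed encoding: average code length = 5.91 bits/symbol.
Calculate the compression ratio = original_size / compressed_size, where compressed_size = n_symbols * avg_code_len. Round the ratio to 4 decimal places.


original_size = n_symbols * orig_bits = 630 * 32 = 20160 bits
compressed_size = n_symbols * avg_code_len = 630 * 5.91 = 3723.3 bits
ratio = original_size / compressed_size = 20160 / 3723.3 = 5.4146

Compression ratio = 5.4146


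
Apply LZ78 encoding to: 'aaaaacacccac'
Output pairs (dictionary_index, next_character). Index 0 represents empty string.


LZ78 encoding steps:
Dictionary: {0: ''}
Step 1: w='' (idx 0), next='a' -> output (0, 'a'), add 'a' as idx 1
Step 2: w='a' (idx 1), next='a' -> output (1, 'a'), add 'aa' as idx 2
Step 3: w='aa' (idx 2), next='c' -> output (2, 'c'), add 'aac' as idx 3
Step 4: w='a' (idx 1), next='c' -> output (1, 'c'), add 'ac' as idx 4
Step 5: w='' (idx 0), next='c' -> output (0, 'c'), add 'c' as idx 5
Step 6: w='c' (idx 5), next='a' -> output (5, 'a'), add 'ca' as idx 6
Step 7: w='c' (idx 5), end of input -> output (5, '')


Encoded: [(0, 'a'), (1, 'a'), (2, 'c'), (1, 'c'), (0, 'c'), (5, 'a'), (5, '')]


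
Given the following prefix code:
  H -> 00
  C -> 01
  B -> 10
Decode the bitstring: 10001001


Decoding step by step:
Bits 10 -> B
Bits 00 -> H
Bits 10 -> B
Bits 01 -> C


Decoded message: BHBC


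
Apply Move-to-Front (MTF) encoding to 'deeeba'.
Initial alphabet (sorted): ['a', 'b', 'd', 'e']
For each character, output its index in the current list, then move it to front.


MTF encoding:
'd': index 2 in ['a', 'b', 'd', 'e'] -> ['d', 'a', 'b', 'e']
'e': index 3 in ['d', 'a', 'b', 'e'] -> ['e', 'd', 'a', 'b']
'e': index 0 in ['e', 'd', 'a', 'b'] -> ['e', 'd', 'a', 'b']
'e': index 0 in ['e', 'd', 'a', 'b'] -> ['e', 'd', 'a', 'b']
'b': index 3 in ['e', 'd', 'a', 'b'] -> ['b', 'e', 'd', 'a']
'a': index 3 in ['b', 'e', 'd', 'a'] -> ['a', 'b', 'e', 'd']


Output: [2, 3, 0, 0, 3, 3]


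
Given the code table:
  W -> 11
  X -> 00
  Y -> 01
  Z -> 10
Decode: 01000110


Decoding:
01 -> Y
00 -> X
01 -> Y
10 -> Z


Result: YXYZ


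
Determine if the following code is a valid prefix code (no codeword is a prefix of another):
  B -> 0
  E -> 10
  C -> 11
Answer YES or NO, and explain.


Checking each pair (does one codeword prefix another?):
  B='0' vs E='10': no prefix
  B='0' vs C='11': no prefix
  E='10' vs B='0': no prefix
  E='10' vs C='11': no prefix
  C='11' vs B='0': no prefix
  C='11' vs E='10': no prefix
No violation found over all pairs.

YES -- this is a valid prefix code. No codeword is a prefix of any other codeword.


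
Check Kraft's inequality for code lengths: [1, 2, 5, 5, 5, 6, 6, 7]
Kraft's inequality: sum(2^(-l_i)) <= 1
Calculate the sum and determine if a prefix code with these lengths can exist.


Sum = 2^(-1) + 2^(-2) + 2^(-5) + 2^(-5) + 2^(-5) + 2^(-6) + 2^(-6) + 2^(-7)
    = 0.5 + 0.25 + 0.03125 + 0.03125 + 0.03125 + 0.015625 + 0.015625 + 0.0078125
    = 113/128 = 0.8828125
Since 0.8828125 <= 1, Kraft's inequality IS satisfied.
A prefix code with these lengths CAN exist.

Kraft sum = 0.8828125. Satisfied.


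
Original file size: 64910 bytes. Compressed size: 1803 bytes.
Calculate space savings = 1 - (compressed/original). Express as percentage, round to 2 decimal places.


ratio = compressed/original = 1803/64910 = 0.027777
savings = 1 - ratio = 1 - 0.027777 = 0.972223
as a percentage: 0.972223 * 100 = 97.22%

Space savings = 1 - 1803/64910 = 97.22%


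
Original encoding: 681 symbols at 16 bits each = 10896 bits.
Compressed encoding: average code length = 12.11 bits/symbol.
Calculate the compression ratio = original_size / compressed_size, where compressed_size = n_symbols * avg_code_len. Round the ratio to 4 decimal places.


original_size = n_symbols * orig_bits = 681 * 16 = 10896 bits
compressed_size = n_symbols * avg_code_len = 681 * 12.11 = 8246.91 bits
ratio = original_size / compressed_size = 10896 / 8246.91 = 1.3212

Compression ratio = 1.3212


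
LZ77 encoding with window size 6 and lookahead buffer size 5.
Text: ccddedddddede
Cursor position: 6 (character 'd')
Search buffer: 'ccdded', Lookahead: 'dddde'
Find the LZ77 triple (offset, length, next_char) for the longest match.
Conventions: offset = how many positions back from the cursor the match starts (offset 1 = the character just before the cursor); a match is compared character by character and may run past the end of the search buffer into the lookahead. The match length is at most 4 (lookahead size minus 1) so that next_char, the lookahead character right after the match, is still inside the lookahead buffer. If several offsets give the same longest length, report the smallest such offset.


Try each offset into the search buffer:
  offset=1 (pos 5, char 'd'): match length 4
  offset=2 (pos 4, char 'e'): match length 0
  offset=3 (pos 3, char 'd'): match length 1
  offset=4 (pos 2, char 'd'): match length 2
  offset=5 (pos 1, char 'c'): match length 0
  offset=6 (pos 0, char 'c'): match length 0
Longest match has length 4 at offset 1.
next_char = character at position 6 + 4 = 10 -> 'e'

Best match: offset=1, length=4 (matching 'dddd' starting at position 5)
LZ77 triple: (1, 4, 'e')


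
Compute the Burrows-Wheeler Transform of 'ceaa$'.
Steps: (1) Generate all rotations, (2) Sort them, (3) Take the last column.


Rotations (sorted):
  0: $ceaa -> last char: a
  1: a$cea -> last char: a
  2: aa$ce -> last char: e
  3: ceaa$ -> last char: $
  4: eaa$c -> last char: c


BWT = aae$c


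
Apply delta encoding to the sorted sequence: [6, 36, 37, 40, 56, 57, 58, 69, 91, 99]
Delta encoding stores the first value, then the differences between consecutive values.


First value: 6
Deltas:
  36 - 6 = 30
  37 - 36 = 1
  40 - 37 = 3
  56 - 40 = 16
  57 - 56 = 1
  58 - 57 = 1
  69 - 58 = 11
  91 - 69 = 22
  99 - 91 = 8


Delta encoded: [6, 30, 1, 3, 16, 1, 1, 11, 22, 8]


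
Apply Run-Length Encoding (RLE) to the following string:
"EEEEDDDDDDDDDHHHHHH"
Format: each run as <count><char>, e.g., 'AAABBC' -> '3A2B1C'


Scanning runs left to right:
  i=0: run of 'E' x 4 -> '4E'
  i=4: run of 'D' x 9 -> '9D'
  i=13: run of 'H' x 6 -> '6H'

RLE = 4E9D6H


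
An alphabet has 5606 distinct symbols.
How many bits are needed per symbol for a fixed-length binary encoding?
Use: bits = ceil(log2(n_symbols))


log2(5606) = 12.4528
Bracket: 2^12 = 4096 < 5606 <= 2^13 = 8192
So ceil(log2(5606)) = 13

bits = ceil(log2(5606)) = ceil(12.4528) = 13 bits


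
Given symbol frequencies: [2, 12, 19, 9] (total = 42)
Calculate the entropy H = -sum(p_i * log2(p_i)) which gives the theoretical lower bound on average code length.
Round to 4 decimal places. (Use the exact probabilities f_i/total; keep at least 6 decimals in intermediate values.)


Per-symbol terms -p_i * log2(p_i) with p_i = f_i/42:
  p = 2/42 = 0.047619: log2(p) = -4.392317, -p*log2(p) = 0.209158
  p = 12/42 = 0.285714: log2(p) = -1.807355, -p*log2(p) = 0.516387
  p = 19/42 = 0.452381: log2(p) = -1.144390, -p*log2(p) = 0.517700
  p = 9/42 = 0.214286: log2(p) = -2.222392, -p*log2(p) = 0.476227
H = 0.209158 + 0.516387 + 0.517700 + 0.476227 = 1.719472

H = 1.7195 bits/symbol


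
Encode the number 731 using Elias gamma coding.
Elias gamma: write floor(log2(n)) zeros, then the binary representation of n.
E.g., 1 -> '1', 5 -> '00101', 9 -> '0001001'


num_bits = floor(log2(731)) + 1 = 10
leading_zeros = num_bits - 1 = 9
binary(731) = 1011011011

Elias gamma(731) = '000000000' + '1011011011' = 0000000001011011011 (19 bits)


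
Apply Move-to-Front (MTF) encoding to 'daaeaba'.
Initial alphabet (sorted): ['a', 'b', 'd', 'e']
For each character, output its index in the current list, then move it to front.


MTF encoding:
'd': index 2 in ['a', 'b', 'd', 'e'] -> ['d', 'a', 'b', 'e']
'a': index 1 in ['d', 'a', 'b', 'e'] -> ['a', 'd', 'b', 'e']
'a': index 0 in ['a', 'd', 'b', 'e'] -> ['a', 'd', 'b', 'e']
'e': index 3 in ['a', 'd', 'b', 'e'] -> ['e', 'a', 'd', 'b']
'a': index 1 in ['e', 'a', 'd', 'b'] -> ['a', 'e', 'd', 'b']
'b': index 3 in ['a', 'e', 'd', 'b'] -> ['b', 'a', 'e', 'd']
'a': index 1 in ['b', 'a', 'e', 'd'] -> ['a', 'b', 'e', 'd']


Output: [2, 1, 0, 3, 1, 3, 1]


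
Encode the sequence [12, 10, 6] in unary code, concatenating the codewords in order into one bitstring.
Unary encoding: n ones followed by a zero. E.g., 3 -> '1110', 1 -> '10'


Encode each number as n ones followed by a terminating 0:
  12 -> 1111111111110 (13 bits)
  10 -> 11111111110 (11 bits)
  6 -> 1111110 (7 bits)
Total length = 13 + 11 + 7 = 31 bits.

Unary([12, 10, 6]) = 1111111111110111111111101111110 (31 bits)


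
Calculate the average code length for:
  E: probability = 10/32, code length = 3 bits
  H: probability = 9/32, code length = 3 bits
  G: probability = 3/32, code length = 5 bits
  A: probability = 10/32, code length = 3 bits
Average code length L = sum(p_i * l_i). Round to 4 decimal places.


Weighted contributions p_i * l_i:
  E: (10/32) * 3 = 30/32
  H: (9/32) * 3 = 27/32
  G: (3/32) * 5 = 15/32
  A: (10/32) * 3 = 30/32
Sum = (30 + 27 + 15 + 30)/32 = 102/32

L = 102/32 = 3.1875 bits/symbol


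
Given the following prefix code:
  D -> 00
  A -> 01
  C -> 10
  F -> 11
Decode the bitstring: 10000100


Decoding step by step:
Bits 10 -> C
Bits 00 -> D
Bits 01 -> A
Bits 00 -> D


Decoded message: CDAD


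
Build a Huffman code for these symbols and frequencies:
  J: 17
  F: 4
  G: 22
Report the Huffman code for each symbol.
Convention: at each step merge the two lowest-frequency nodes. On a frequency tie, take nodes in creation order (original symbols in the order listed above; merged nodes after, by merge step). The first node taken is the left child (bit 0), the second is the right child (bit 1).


Huffman tree construction:
Step 1: Merge F(4) + J(17) = 21
Step 2: Merge (F+J)(21) + G(22) = 43
Read each symbol's code off the tree from the root (left child = 0, right child = 1).

Codes:
  J: 01 (length 2)
  F: 00 (length 2)
  G: 1 (length 1)
Average code length: 64/43 = 1.4884 bits/symbol


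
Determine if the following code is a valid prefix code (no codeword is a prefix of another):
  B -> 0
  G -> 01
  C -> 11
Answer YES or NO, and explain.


Checking each pair (does one codeword prefix another?):
  B='0' vs G='01': prefix -- VIOLATION

NO -- this is NOT a valid prefix code. B (0) is a prefix of G (01).


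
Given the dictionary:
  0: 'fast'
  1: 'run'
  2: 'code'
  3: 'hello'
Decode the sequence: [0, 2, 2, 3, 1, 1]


Look up each index in the dictionary:
  0 -> 'fast'
  2 -> 'code'
  2 -> 'code'
  3 -> 'hello'
  1 -> 'run'
  1 -> 'run'

Decoded: "fast code code hello run run"


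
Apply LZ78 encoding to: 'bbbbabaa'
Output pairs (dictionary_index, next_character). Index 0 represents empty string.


LZ78 encoding steps:
Dictionary: {0: ''}
Step 1: w='' (idx 0), next='b' -> output (0, 'b'), add 'b' as idx 1
Step 2: w='b' (idx 1), next='b' -> output (1, 'b'), add 'bb' as idx 2
Step 3: w='b' (idx 1), next='a' -> output (1, 'a'), add 'ba' as idx 3
Step 4: w='ba' (idx 3), next='a' -> output (3, 'a'), add 'baa' as idx 4


Encoded: [(0, 'b'), (1, 'b'), (1, 'a'), (3, 'a')]


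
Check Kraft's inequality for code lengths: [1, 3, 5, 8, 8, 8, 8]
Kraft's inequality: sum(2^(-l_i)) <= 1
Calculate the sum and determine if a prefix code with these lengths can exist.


Sum = 2^(-1) + 2^(-3) + 2^(-5) + 2^(-8) + 2^(-8) + 2^(-8) + 2^(-8)
    = 0.5 + 0.125 + 0.03125 + 0.00390625 + 0.00390625 + 0.00390625 + 0.00390625
    = 172/256 = 0.671875
Since 0.671875 <= 1, Kraft's inequality IS satisfied.
A prefix code with these lengths CAN exist.

Kraft sum = 0.671875. Satisfied.


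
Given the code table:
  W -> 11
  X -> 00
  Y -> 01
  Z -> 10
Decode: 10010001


Decoding:
10 -> Z
01 -> Y
00 -> X
01 -> Y


Result: ZYXY


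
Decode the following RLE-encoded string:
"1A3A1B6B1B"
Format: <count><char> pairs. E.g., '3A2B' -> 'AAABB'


Expanding each <count><char> pair:
  1A -> 'A'
  3A -> 'AAA'
  1B -> 'B'
  6B -> 'BBBBBB'
  1B -> 'B'

Decoded = AAAABBBBBBBB


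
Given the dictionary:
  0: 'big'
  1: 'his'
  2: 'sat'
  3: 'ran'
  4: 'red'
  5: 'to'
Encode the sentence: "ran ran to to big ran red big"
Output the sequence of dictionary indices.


Look up each word in the dictionary:
  'ran' -> 3
  'ran' -> 3
  'to' -> 5
  'to' -> 5
  'big' -> 0
  'ran' -> 3
  'red' -> 4
  'big' -> 0

Encoded: [3, 3, 5, 5, 0, 3, 4, 0]


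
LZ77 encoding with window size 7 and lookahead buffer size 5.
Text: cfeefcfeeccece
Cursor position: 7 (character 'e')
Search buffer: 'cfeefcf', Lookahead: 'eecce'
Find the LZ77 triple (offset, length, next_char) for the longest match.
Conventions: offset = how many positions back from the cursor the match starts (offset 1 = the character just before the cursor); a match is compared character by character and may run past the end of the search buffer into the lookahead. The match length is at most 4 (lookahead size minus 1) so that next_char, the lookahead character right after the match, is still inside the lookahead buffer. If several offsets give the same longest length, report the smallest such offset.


Try each offset into the search buffer:
  offset=1 (pos 6, char 'f'): match length 0
  offset=2 (pos 5, char 'c'): match length 0
  offset=3 (pos 4, char 'f'): match length 0
  offset=4 (pos 3, char 'e'): match length 1
  offset=5 (pos 2, char 'e'): match length 2
  offset=6 (pos 1, char 'f'): match length 0
  offset=7 (pos 0, char 'c'): match length 0
Longest match has length 2 at offset 5.
next_char = character at position 7 + 2 = 9 -> 'c'

Best match: offset=5, length=2 (matching 'ee' starting at position 2)
LZ77 triple: (5, 2, 'c')


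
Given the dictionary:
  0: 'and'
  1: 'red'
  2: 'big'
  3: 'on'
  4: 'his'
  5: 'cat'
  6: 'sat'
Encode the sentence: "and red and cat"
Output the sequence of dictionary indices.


Look up each word in the dictionary:
  'and' -> 0
  'red' -> 1
  'and' -> 0
  'cat' -> 5

Encoded: [0, 1, 0, 5]


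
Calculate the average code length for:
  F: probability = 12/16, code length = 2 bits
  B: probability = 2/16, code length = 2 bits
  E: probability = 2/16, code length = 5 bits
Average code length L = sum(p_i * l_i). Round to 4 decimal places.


Weighted contributions p_i * l_i:
  F: (12/16) * 2 = 24/16
  B: (2/16) * 2 = 4/16
  E: (2/16) * 5 = 10/16
Sum = (24 + 4 + 10)/16 = 38/16

L = 38/16 = 2.3750 bits/symbol


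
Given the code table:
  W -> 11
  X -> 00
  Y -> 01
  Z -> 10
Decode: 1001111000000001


Decoding:
10 -> Z
01 -> Y
11 -> W
10 -> Z
00 -> X
00 -> X
00 -> X
01 -> Y


Result: ZYWZXXXY


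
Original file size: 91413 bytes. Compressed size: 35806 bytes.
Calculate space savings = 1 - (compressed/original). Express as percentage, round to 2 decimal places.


ratio = compressed/original = 35806/91413 = 0.391695
savings = 1 - ratio = 1 - 0.391695 = 0.608305
as a percentage: 0.608305 * 100 = 60.83%

Space savings = 1 - 35806/91413 = 60.83%


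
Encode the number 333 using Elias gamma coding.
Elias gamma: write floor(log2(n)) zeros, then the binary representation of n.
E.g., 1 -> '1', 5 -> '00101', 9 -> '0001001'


num_bits = floor(log2(333)) + 1 = 9
leading_zeros = num_bits - 1 = 8
binary(333) = 101001101

Elias gamma(333) = '00000000' + '101001101' = 00000000101001101 (17 bits)


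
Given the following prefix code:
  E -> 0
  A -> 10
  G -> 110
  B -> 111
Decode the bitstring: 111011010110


Decoding step by step:
Bits 111 -> B
Bits 0 -> E
Bits 110 -> G
Bits 10 -> A
Bits 110 -> G


Decoded message: BEGAG


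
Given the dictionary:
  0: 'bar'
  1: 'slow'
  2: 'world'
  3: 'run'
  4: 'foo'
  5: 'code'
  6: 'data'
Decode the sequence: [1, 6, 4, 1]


Look up each index in the dictionary:
  1 -> 'slow'
  6 -> 'data'
  4 -> 'foo'
  1 -> 'slow'

Decoded: "slow data foo slow"


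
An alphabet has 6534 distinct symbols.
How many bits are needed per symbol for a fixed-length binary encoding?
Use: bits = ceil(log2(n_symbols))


log2(6534) = 12.6738
Bracket: 2^12 = 4096 < 6534 <= 2^13 = 8192
So ceil(log2(6534)) = 13

bits = ceil(log2(6534)) = ceil(12.6738) = 13 bits


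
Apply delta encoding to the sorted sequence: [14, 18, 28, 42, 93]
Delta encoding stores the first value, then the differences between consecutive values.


First value: 14
Deltas:
  18 - 14 = 4
  28 - 18 = 10
  42 - 28 = 14
  93 - 42 = 51


Delta encoded: [14, 4, 10, 14, 51]


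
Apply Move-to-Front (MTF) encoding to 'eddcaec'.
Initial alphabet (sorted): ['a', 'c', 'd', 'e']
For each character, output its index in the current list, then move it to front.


MTF encoding:
'e': index 3 in ['a', 'c', 'd', 'e'] -> ['e', 'a', 'c', 'd']
'd': index 3 in ['e', 'a', 'c', 'd'] -> ['d', 'e', 'a', 'c']
'd': index 0 in ['d', 'e', 'a', 'c'] -> ['d', 'e', 'a', 'c']
'c': index 3 in ['d', 'e', 'a', 'c'] -> ['c', 'd', 'e', 'a']
'a': index 3 in ['c', 'd', 'e', 'a'] -> ['a', 'c', 'd', 'e']
'e': index 3 in ['a', 'c', 'd', 'e'] -> ['e', 'a', 'c', 'd']
'c': index 2 in ['e', 'a', 'c', 'd'] -> ['c', 'e', 'a', 'd']


Output: [3, 3, 0, 3, 3, 3, 2]


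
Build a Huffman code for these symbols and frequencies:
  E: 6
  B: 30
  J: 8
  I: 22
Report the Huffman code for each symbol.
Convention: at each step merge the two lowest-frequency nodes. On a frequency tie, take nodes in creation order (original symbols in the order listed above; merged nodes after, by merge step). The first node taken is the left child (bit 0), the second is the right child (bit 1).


Huffman tree construction:
Step 1: Merge E(6) + J(8) = 14
Step 2: Merge (E+J)(14) + I(22) = 36
Step 3: Merge B(30) + ((E+J)+I)(36) = 66
Read each symbol's code off the tree from the root (left child = 0, right child = 1).

Codes:
  E: 100 (length 3)
  B: 0 (length 1)
  J: 101 (length 3)
  I: 11 (length 2)
Average code length: 116/66 = 1.7576 bits/symbol


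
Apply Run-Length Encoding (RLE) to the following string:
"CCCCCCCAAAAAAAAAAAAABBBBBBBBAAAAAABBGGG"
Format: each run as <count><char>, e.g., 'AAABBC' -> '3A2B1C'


Scanning runs left to right:
  i=0: run of 'C' x 7 -> '7C'
  i=7: run of 'A' x 13 -> '13A'
  i=20: run of 'B' x 8 -> '8B'
  i=28: run of 'A' x 6 -> '6A'
  i=34: run of 'B' x 2 -> '2B'
  i=36: run of 'G' x 3 -> '3G'

RLE = 7C13A8B6A2B3G


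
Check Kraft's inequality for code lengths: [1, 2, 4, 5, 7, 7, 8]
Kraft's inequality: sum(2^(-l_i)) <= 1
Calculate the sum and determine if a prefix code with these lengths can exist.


Sum = 2^(-1) + 2^(-2) + 2^(-4) + 2^(-5) + 2^(-7) + 2^(-7) + 2^(-8)
    = 0.5 + 0.25 + 0.0625 + 0.03125 + 0.0078125 + 0.0078125 + 0.00390625
    = 221/256 = 0.86328125
Since 0.86328125 <= 1, Kraft's inequality IS satisfied.
A prefix code with these lengths CAN exist.

Kraft sum = 0.86328125. Satisfied.


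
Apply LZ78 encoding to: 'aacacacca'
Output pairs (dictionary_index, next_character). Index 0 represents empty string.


LZ78 encoding steps:
Dictionary: {0: ''}
Step 1: w='' (idx 0), next='a' -> output (0, 'a'), add 'a' as idx 1
Step 2: w='a' (idx 1), next='c' -> output (1, 'c'), add 'ac' as idx 2
Step 3: w='ac' (idx 2), next='a' -> output (2, 'a'), add 'aca' as idx 3
Step 4: w='' (idx 0), next='c' -> output (0, 'c'), add 'c' as idx 4
Step 5: w='c' (idx 4), next='a' -> output (4, 'a'), add 'ca' as idx 5


Encoded: [(0, 'a'), (1, 'c'), (2, 'a'), (0, 'c'), (4, 'a')]


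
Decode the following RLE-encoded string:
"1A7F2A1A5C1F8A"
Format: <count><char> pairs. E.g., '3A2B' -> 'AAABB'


Expanding each <count><char> pair:
  1A -> 'A'
  7F -> 'FFFFFFF'
  2A -> 'AA'
  1A -> 'A'
  5C -> 'CCCCC'
  1F -> 'F'
  8A -> 'AAAAAAAA'

Decoded = AFFFFFFFAAACCCCCFAAAAAAAA


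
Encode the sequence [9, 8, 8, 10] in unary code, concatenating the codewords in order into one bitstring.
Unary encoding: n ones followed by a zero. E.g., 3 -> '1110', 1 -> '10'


Encode each number as n ones followed by a terminating 0:
  9 -> 1111111110 (10 bits)
  8 -> 111111110 (9 bits)
  8 -> 111111110 (9 bits)
  10 -> 11111111110 (11 bits)
Total length = 10 + 9 + 9 + 11 = 39 bits.

Unary([9, 8, 8, 10]) = 111111111011111111011111111011111111110 (39 bits)


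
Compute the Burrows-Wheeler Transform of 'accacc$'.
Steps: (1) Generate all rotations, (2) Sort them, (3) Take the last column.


Rotations (sorted):
  0: $accacc -> last char: c
  1: acc$acc -> last char: c
  2: accacc$ -> last char: $
  3: c$accac -> last char: c
  4: cacc$ac -> last char: c
  5: cc$acca -> last char: a
  6: ccacc$a -> last char: a


BWT = cc$ccaa


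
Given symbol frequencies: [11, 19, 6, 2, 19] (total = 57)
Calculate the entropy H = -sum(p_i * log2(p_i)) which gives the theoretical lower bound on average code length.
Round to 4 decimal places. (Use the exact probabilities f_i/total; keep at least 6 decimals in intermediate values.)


Per-symbol terms -p_i * log2(p_i) with p_i = f_i/57:
  p = 11/57 = 0.192982: log2(p) = -2.373458, -p*log2(p) = 0.458036
  p = 19/57 = 0.333333: log2(p) = -1.584963, -p*log2(p) = 0.528321
  p = 6/57 = 0.105263: log2(p) = -3.247928, -p*log2(p) = 0.341887
  p = 2/57 = 0.035088: log2(p) = -4.832890, -p*log2(p) = 0.169575
  p = 19/57 = 0.333333: log2(p) = -1.584963, -p*log2(p) = 0.528321
H = 0.458036 + 0.528321 + 0.341887 + 0.169575 + 0.528321 = 2.026140

H = 2.0261 bits/symbol


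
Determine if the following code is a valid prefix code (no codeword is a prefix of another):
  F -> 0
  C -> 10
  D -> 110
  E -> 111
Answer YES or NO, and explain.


Checking each pair (does one codeword prefix another?):
  F='0' vs C='10': no prefix
  F='0' vs D='110': no prefix
  F='0' vs E='111': no prefix
  C='10' vs F='0': no prefix
  C='10' vs D='110': no prefix
  C='10' vs E='111': no prefix
  D='110' vs F='0': no prefix
  D='110' vs C='10': no prefix
  D='110' vs E='111': no prefix
  E='111' vs F='0': no prefix
  E='111' vs C='10': no prefix
  E='111' vs D='110': no prefix
No violation found over all pairs.

YES -- this is a valid prefix code. No codeword is a prefix of any other codeword.


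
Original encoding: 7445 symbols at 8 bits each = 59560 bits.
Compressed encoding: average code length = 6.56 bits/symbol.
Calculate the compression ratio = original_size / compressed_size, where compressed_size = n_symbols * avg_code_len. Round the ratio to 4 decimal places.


original_size = n_symbols * orig_bits = 7445 * 8 = 59560 bits
compressed_size = n_symbols * avg_code_len = 7445 * 6.56 = 48839.2 bits
ratio = original_size / compressed_size = 59560 / 48839.2 = 1.2195

Compression ratio = 1.2195


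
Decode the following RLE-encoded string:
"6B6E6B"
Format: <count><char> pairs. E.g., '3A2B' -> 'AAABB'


Expanding each <count><char> pair:
  6B -> 'BBBBBB'
  6E -> 'EEEEEE'
  6B -> 'BBBBBB'

Decoded = BBBBBBEEEEEEBBBBBB


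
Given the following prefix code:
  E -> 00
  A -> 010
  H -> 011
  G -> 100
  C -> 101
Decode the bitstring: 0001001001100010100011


Decoding step by step:
Bits 00 -> E
Bits 010 -> A
Bits 010 -> A
Bits 011 -> H
Bits 00 -> E
Bits 010 -> A
Bits 100 -> G
Bits 011 -> H


Decoded message: EAAHEAGH


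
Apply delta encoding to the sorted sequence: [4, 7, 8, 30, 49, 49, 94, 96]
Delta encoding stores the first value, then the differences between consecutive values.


First value: 4
Deltas:
  7 - 4 = 3
  8 - 7 = 1
  30 - 8 = 22
  49 - 30 = 19
  49 - 49 = 0
  94 - 49 = 45
  96 - 94 = 2


Delta encoded: [4, 3, 1, 22, 19, 0, 45, 2]


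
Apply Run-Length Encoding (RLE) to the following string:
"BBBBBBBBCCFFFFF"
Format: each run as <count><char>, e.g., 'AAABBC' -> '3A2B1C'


Scanning runs left to right:
  i=0: run of 'B' x 8 -> '8B'
  i=8: run of 'C' x 2 -> '2C'
  i=10: run of 'F' x 5 -> '5F'

RLE = 8B2C5F


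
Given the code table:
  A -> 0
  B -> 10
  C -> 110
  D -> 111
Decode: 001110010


Decoding:
0 -> A
0 -> A
111 -> D
0 -> A
0 -> A
10 -> B


Result: AADAAB


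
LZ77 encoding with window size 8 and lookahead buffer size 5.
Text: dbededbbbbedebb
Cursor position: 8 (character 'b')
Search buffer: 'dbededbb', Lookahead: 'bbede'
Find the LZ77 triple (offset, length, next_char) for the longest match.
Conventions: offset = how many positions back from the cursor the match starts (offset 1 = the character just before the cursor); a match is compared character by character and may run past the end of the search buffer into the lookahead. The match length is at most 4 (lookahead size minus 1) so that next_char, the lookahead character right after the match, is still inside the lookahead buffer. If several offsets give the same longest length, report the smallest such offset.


Try each offset into the search buffer:
  offset=1 (pos 7, char 'b'): match length 2
  offset=2 (pos 6, char 'b'): match length 2
  offset=3 (pos 5, char 'd'): match length 0
  offset=4 (pos 4, char 'e'): match length 0
  offset=5 (pos 3, char 'd'): match length 0
  offset=6 (pos 2, char 'e'): match length 0
  offset=7 (pos 1, char 'b'): match length 1
  offset=8 (pos 0, char 'd'): match length 0
Longest match has length 2, found at offsets 1, 2; take the smallest, offset 1.
next_char = character at position 8 + 2 = 10 -> 'e'

Best match: offset=1, length=2 (matching 'bb' starting at position 7)
LZ77 triple: (1, 2, 'e')


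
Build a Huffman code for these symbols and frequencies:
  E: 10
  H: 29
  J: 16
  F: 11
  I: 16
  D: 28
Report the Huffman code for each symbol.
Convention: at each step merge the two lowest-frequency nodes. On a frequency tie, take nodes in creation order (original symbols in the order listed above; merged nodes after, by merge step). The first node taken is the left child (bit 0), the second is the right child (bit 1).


Huffman tree construction:
Step 1: Merge E(10) + F(11) = 21
Step 2: Merge J(16) + I(16) = 32
Step 3: Merge (E+F)(21) + D(28) = 49
Step 4: Merge H(29) + (J+I)(32) = 61
Step 5: Merge ((E+F)+D)(49) + (H+(J+I))(61) = 110
Read each symbol's code off the tree from the root (left child = 0, right child = 1).

Codes:
  E: 000 (length 3)
  H: 10 (length 2)
  J: 110 (length 3)
  F: 001 (length 3)
  I: 111 (length 3)
  D: 01 (length 2)
Average code length: 273/110 = 2.4818 bits/symbol


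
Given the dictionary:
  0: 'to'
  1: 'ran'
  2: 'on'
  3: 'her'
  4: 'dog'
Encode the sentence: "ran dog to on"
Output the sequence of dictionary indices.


Look up each word in the dictionary:
  'ran' -> 1
  'dog' -> 4
  'to' -> 0
  'on' -> 2

Encoded: [1, 4, 0, 2]


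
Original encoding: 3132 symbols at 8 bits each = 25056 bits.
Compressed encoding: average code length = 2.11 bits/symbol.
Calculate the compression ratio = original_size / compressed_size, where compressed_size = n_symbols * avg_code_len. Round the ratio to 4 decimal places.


original_size = n_symbols * orig_bits = 3132 * 8 = 25056 bits
compressed_size = n_symbols * avg_code_len = 3132 * 2.11 = 6608.52 bits
ratio = original_size / compressed_size = 25056 / 6608.52 = 3.7915

Compression ratio = 3.7915


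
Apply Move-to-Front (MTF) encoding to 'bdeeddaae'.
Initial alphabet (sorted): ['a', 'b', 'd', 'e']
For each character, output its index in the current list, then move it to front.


MTF encoding:
'b': index 1 in ['a', 'b', 'd', 'e'] -> ['b', 'a', 'd', 'e']
'd': index 2 in ['b', 'a', 'd', 'e'] -> ['d', 'b', 'a', 'e']
'e': index 3 in ['d', 'b', 'a', 'e'] -> ['e', 'd', 'b', 'a']
'e': index 0 in ['e', 'd', 'b', 'a'] -> ['e', 'd', 'b', 'a']
'd': index 1 in ['e', 'd', 'b', 'a'] -> ['d', 'e', 'b', 'a']
'd': index 0 in ['d', 'e', 'b', 'a'] -> ['d', 'e', 'b', 'a']
'a': index 3 in ['d', 'e', 'b', 'a'] -> ['a', 'd', 'e', 'b']
'a': index 0 in ['a', 'd', 'e', 'b'] -> ['a', 'd', 'e', 'b']
'e': index 2 in ['a', 'd', 'e', 'b'] -> ['e', 'a', 'd', 'b']


Output: [1, 2, 3, 0, 1, 0, 3, 0, 2]


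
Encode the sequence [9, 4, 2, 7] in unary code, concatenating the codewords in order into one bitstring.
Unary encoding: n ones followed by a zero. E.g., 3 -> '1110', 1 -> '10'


Encode each number as n ones followed by a terminating 0:
  9 -> 1111111110 (10 bits)
  4 -> 11110 (5 bits)
  2 -> 110 (3 bits)
  7 -> 11111110 (8 bits)
Total length = 10 + 5 + 3 + 8 = 26 bits.

Unary([9, 4, 2, 7]) = 11111111101111011011111110 (26 bits)


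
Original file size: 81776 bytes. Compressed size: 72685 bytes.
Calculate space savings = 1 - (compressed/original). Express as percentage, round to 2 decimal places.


ratio = compressed/original = 72685/81776 = 0.88883
savings = 1 - ratio = 1 - 0.88883 = 0.11117
as a percentage: 0.11117 * 100 = 11.12%

Space savings = 1 - 72685/81776 = 11.12%


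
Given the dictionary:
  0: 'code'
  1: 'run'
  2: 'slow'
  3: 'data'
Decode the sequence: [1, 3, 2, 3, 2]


Look up each index in the dictionary:
  1 -> 'run'
  3 -> 'data'
  2 -> 'slow'
  3 -> 'data'
  2 -> 'slow'

Decoded: "run data slow data slow"


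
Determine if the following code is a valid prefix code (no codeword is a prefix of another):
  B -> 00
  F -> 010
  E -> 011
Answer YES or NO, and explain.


Checking each pair (does one codeword prefix another?):
  B='00' vs F='010': no prefix
  B='00' vs E='011': no prefix
  F='010' vs B='00': no prefix
  F='010' vs E='011': no prefix
  E='011' vs B='00': no prefix
  E='011' vs F='010': no prefix
No violation found over all pairs.

YES -- this is a valid prefix code. No codeword is a prefix of any other codeword.


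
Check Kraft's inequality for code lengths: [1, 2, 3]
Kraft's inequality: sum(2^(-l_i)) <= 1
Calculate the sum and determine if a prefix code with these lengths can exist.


Sum = 2^(-1) + 2^(-2) + 2^(-3)
    = 0.5 + 0.25 + 0.125
    = 7/8 = 0.875
Since 0.875 <= 1, Kraft's inequality IS satisfied.
A prefix code with these lengths CAN exist.

Kraft sum = 0.875. Satisfied.


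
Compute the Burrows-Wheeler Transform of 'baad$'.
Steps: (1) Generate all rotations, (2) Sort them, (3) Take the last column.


Rotations (sorted):
  0: $baad -> last char: d
  1: aad$b -> last char: b
  2: ad$ba -> last char: a
  3: baad$ -> last char: $
  4: d$baa -> last char: a


BWT = dba$a


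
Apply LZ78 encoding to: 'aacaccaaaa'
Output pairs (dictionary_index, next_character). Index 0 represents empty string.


LZ78 encoding steps:
Dictionary: {0: ''}
Step 1: w='' (idx 0), next='a' -> output (0, 'a'), add 'a' as idx 1
Step 2: w='a' (idx 1), next='c' -> output (1, 'c'), add 'ac' as idx 2
Step 3: w='ac' (idx 2), next='c' -> output (2, 'c'), add 'acc' as idx 3
Step 4: w='a' (idx 1), next='a' -> output (1, 'a'), add 'aa' as idx 4
Step 5: w='aa' (idx 4), end of input -> output (4, '')


Encoded: [(0, 'a'), (1, 'c'), (2, 'c'), (1, 'a'), (4, '')]


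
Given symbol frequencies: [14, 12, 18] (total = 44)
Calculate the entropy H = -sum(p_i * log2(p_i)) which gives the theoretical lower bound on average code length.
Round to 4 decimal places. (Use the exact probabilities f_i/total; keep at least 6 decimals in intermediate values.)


Per-symbol terms -p_i * log2(p_i) with p_i = f_i/44:
  p = 14/44 = 0.318182: log2(p) = -1.652077, -p*log2(p) = 0.525661
  p = 12/44 = 0.272727: log2(p) = -1.874469, -p*log2(p) = 0.511219
  p = 18/44 = 0.409091: log2(p) = -1.289507, -p*log2(p) = 0.527525
H = 0.525661 + 0.511219 + 0.527525 = 1.564405

H = 1.5644 bits/symbol


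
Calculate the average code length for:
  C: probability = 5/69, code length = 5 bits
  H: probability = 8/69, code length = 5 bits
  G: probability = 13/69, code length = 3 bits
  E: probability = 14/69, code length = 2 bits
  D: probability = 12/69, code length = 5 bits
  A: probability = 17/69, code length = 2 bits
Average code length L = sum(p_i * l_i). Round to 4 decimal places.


Weighted contributions p_i * l_i:
  C: (5/69) * 5 = 25/69
  H: (8/69) * 5 = 40/69
  G: (13/69) * 3 = 39/69
  E: (14/69) * 2 = 28/69
  D: (12/69) * 5 = 60/69
  A: (17/69) * 2 = 34/69
Sum = (25 + 40 + 39 + 28 + 60 + 34)/69 = 226/69

L = 226/69 = 3.2754 bits/symbol


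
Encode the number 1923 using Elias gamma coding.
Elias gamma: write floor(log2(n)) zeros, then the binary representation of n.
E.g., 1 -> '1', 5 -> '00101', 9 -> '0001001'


num_bits = floor(log2(1923)) + 1 = 11
leading_zeros = num_bits - 1 = 10
binary(1923) = 11110000011

Elias gamma(1923) = '0000000000' + '11110000011' = 000000000011110000011 (21 bits)


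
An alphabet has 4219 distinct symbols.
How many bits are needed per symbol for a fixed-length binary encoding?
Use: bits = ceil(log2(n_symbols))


log2(4219) = 12.0427
Bracket: 2^12 = 4096 < 4219 <= 2^13 = 8192
So ceil(log2(4219)) = 13

bits = ceil(log2(4219)) = ceil(12.0427) = 13 bits


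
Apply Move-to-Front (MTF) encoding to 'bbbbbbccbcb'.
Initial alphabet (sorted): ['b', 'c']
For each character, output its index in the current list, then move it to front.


MTF encoding:
'b': index 0 in ['b', 'c'] -> ['b', 'c']
'b': index 0 in ['b', 'c'] -> ['b', 'c']
'b': index 0 in ['b', 'c'] -> ['b', 'c']
'b': index 0 in ['b', 'c'] -> ['b', 'c']
'b': index 0 in ['b', 'c'] -> ['b', 'c']
'b': index 0 in ['b', 'c'] -> ['b', 'c']
'c': index 1 in ['b', 'c'] -> ['c', 'b']
'c': index 0 in ['c', 'b'] -> ['c', 'b']
'b': index 1 in ['c', 'b'] -> ['b', 'c']
'c': index 1 in ['b', 'c'] -> ['c', 'b']
'b': index 1 in ['c', 'b'] -> ['b', 'c']


Output: [0, 0, 0, 0, 0, 0, 1, 0, 1, 1, 1]


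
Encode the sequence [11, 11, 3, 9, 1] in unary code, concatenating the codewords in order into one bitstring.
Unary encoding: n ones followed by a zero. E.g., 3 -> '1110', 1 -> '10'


Encode each number as n ones followed by a terminating 0:
  11 -> 111111111110 (12 bits)
  11 -> 111111111110 (12 bits)
  3 -> 1110 (4 bits)
  9 -> 1111111110 (10 bits)
  1 -> 10 (2 bits)
Total length = 12 + 12 + 4 + 10 + 2 = 40 bits.

Unary([11, 11, 3, 9, 1]) = 1111111111101111111111101110111111111010 (40 bits)


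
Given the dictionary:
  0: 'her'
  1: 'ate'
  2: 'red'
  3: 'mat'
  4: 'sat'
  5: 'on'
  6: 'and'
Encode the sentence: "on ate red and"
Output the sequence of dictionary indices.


Look up each word in the dictionary:
  'on' -> 5
  'ate' -> 1
  'red' -> 2
  'and' -> 6

Encoded: [5, 1, 2, 6]


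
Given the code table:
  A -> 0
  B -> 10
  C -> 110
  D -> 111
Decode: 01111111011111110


Decoding:
0 -> A
111 -> D
111 -> D
10 -> B
111 -> D
111 -> D
10 -> B


Result: ADDBDDB


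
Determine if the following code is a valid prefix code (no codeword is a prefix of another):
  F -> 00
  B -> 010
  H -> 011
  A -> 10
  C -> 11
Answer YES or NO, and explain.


Checking each pair (does one codeword prefix another?):
  F='00' vs B='010': no prefix
  F='00' vs H='011': no prefix
  F='00' vs A='10': no prefix
  F='00' vs C='11': no prefix
  B='010' vs F='00': no prefix
  B='010' vs H='011': no prefix
  B='010' vs A='10': no prefix
  B='010' vs C='11': no prefix
  H='011' vs F='00': no prefix
  H='011' vs B='010': no prefix
  H='011' vs A='10': no prefix
  H='011' vs C='11': no prefix
  A='10' vs F='00': no prefix
  A='10' vs B='010': no prefix
  A='10' vs H='011': no prefix
  A='10' vs C='11': no prefix
  C='11' vs F='00': no prefix
  C='11' vs B='010': no prefix
  C='11' vs H='011': no prefix
  C='11' vs A='10': no prefix
No violation found over all pairs.

YES -- this is a valid prefix code. No codeword is a prefix of any other codeword.


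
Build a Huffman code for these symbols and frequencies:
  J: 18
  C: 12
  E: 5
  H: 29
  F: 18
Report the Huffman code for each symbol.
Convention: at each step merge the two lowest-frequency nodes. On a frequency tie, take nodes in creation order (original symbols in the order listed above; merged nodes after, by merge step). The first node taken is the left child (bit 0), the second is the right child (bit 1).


Huffman tree construction:
Step 1: Merge E(5) + C(12) = 17
Step 2: Merge (E+C)(17) + J(18) = 35
Step 3: Merge F(18) + H(29) = 47
Step 4: Merge ((E+C)+J)(35) + (F+H)(47) = 82
Read each symbol's code off the tree from the root (left child = 0, right child = 1).

Codes:
  J: 01 (length 2)
  C: 001 (length 3)
  E: 000 (length 3)
  H: 11 (length 2)
  F: 10 (length 2)
Average code length: 181/82 = 2.2073 bits/symbol


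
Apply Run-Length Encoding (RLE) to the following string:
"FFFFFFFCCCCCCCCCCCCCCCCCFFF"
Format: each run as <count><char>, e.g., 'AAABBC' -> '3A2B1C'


Scanning runs left to right:
  i=0: run of 'F' x 7 -> '7F'
  i=7: run of 'C' x 17 -> '17C'
  i=24: run of 'F' x 3 -> '3F'

RLE = 7F17C3F


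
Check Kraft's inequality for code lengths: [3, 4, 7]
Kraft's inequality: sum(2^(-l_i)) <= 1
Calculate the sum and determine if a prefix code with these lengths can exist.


Sum = 2^(-3) + 2^(-4) + 2^(-7)
    = 0.125 + 0.0625 + 0.0078125
    = 25/128 = 0.1953125
Since 0.1953125 <= 1, Kraft's inequality IS satisfied.
A prefix code with these lengths CAN exist.

Kraft sum = 0.1953125. Satisfied.
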